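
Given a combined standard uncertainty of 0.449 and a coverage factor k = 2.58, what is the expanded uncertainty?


U = k * uc
U = 2.58 * 0.449
U = 1.1584

1.1584


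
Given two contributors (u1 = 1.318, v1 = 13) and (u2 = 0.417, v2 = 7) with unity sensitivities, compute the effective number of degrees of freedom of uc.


uc = sqrt(u1^2 + u2^2) = sqrt(1.318^2 + 0.417^2) = 1.3823939
v_eff = uc^4 / (u1^4/v1 + u2^4/v2)
= 1.3823939^4 / (1.318^4/13 + 0.417^4/7)
= 3.6519703 / 0.23644269
v_eff = 15.4455

15.4455


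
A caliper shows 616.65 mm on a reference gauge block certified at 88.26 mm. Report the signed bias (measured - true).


Systematic error = measured - true
= 616.65 - 88.26
= 528.3900

528.3900


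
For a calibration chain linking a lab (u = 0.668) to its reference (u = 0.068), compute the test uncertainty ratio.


TUR = u_lab / u_ref
= 0.668 / 0.068
= 9.8235

9.8235


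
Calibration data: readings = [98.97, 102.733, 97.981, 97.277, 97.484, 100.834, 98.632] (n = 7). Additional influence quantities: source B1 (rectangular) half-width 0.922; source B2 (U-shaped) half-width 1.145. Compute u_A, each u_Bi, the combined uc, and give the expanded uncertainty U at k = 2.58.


mean = (98.97 + 102.733 + 97.981 + 97.277 + 97.484 + 100.834 + 98.632) / 7 = 99.13014286
s = sqrt(sum((x - mean)^2)/(n-1)) = 1.9841856
u_A = s / sqrt(n) = 1.9841856 / sqrt(7) = 0.74995166
u_B1 = 0.922 / sqrt(3) = 0.53231695
u_B2 = 1.145 / sqrt(2) = 0.80963726
uc = sqrt(0.74995166^2 + 0.53231695^2 + 0.80963726^2) = 1.225276
U = k * uc = 2.58 * 1.225276
U = 3.1612

3.1612


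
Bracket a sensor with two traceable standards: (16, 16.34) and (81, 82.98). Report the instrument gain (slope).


slope = (y2 - y1) / (x2 - x1)
= (82.98 - 16.34) / (81 - 16)
= 66.6400 / 65
= 1.0252

1.0252


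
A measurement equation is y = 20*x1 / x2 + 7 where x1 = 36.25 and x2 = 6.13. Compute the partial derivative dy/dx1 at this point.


y = 20*x1 / x2 + 7
dy/dx1 = 20/x2
Evaluate at x2 = 6.13: c1 = 20 / 6.13
c1 = 3.2626

3.2626


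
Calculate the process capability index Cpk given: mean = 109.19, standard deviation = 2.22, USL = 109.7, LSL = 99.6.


Cpu = (USL - mean) / (3*sigma) = (109.7 - 109.19) / (3*2.22) = 0.0766
Cpl = (mean - LSL) / (3*sigma) = (109.19 - 99.6) / (3*2.22) = 1.4399
Cpk = min(Cpu, Cpl) = 0.0766

0.0766


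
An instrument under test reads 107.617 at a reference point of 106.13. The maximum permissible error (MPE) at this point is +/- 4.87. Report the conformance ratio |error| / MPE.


e = indication - reference = 107.617 - 106.13 = 1.4870
|e| = 1.4870
ratio = |e| / MPE = 1.4870 / 4.87
ratio = 0.3053

0.3053


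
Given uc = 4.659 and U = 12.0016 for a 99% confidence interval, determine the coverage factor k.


k = U / uc
k = 12.0016 / 4.659
k = 2.576

2.576


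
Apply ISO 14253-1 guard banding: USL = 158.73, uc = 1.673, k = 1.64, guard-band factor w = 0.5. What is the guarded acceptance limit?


U = k * uc = 1.64 * 1.673 = 2.74372
guard band g = w * U = 0.5 * 2.74372 = 1.37186
AL = USL - g = 158.73 - 1.37186
AL = 157.3581

157.3581


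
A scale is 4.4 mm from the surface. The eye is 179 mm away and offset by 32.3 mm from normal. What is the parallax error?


error = h * offset / d
= 4.4 * 32.3 / 179
= 0.7940

0.7940


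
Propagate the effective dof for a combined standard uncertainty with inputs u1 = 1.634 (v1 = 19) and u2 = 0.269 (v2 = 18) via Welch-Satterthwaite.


uc = sqrt(u1^2 + u2^2) = sqrt(1.634^2 + 0.269^2) = 1.6559943
v_eff = uc^4 / (u1^4/v1 + u2^4/v2)
= 1.6559943^4 / (1.634^4/19 + 0.269^4/18)
= 7.5203032 / 0.37548379
v_eff = 20.0283

20.0283


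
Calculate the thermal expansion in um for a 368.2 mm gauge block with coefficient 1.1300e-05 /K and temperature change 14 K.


dL = L * alpha * dT
= 368.2 * 1.1300e-05 * 14
= 0.0582492 mm
dL_um = 0.0582492 * 1000 = 58.2492 um

58.2492


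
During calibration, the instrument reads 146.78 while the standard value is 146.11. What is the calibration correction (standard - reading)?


Correction = standard - reading
= 146.11 - 146.78
= -0.6700

-0.6700


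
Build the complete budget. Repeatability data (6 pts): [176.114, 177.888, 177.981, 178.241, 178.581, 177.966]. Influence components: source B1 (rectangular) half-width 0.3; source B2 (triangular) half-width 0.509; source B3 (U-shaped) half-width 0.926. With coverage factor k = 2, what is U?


mean = (176.114 + 177.888 + 177.981 + 178.241 + 178.581 + 177.966) / 6 = 177.7951667
s = sqrt(sum((x - mean)^2)/(n-1)) = 0.8619697
u_A = s / sqrt(n) = 0.8619697 / sqrt(6) = 0.35189766
u_B1 = 0.3 / sqrt(3) = 0.17320508
u_B2 = 0.509 / sqrt(6) = 0.20779838
u_B3 = 0.926 / sqrt(2) = 0.65478088
uc = sqrt(0.35189766^2 + 0.17320508^2 + 0.20779838^2 + 0.65478088^2) = 0.7910437
U = k * uc = 2 * 0.7910437
U = 1.5821

1.5821


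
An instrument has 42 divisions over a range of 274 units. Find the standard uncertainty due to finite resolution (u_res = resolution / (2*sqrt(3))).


resolution = range / divisions
resolution = 274 / 42 = 6.5238095
u_res = resolution / (2*sqrt(3))
u_res = 6.5238095 / 3.4641016
u_res = 1.8833

1.8833


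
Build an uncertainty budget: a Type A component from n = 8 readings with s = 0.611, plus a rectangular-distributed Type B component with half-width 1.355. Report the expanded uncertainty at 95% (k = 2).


u_A = s / sqrt(n) = 0.611 / sqrt(8) = 0.21602112
u_B = half_width / sqrt(3) = 1.355 / sqrt(3) = 0.78230961
uc = sqrt(u_A^2 + u_B^2) = sqrt(0.21602112^2 + 0.78230961^2) = 0.81158699
U = k * uc = 2 * 0.81158699
U = 1.6232

1.6232


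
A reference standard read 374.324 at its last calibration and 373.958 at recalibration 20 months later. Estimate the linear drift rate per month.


rate = (v2 - v1) / months
= (373.958 - 374.324) / 20
= -0.3660 / 20
= -0.0183

-0.0183


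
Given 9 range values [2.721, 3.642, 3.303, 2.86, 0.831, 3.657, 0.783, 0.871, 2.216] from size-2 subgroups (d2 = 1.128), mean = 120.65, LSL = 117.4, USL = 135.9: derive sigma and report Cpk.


R_bar = (2.721 + 3.642 + 3.303 + 2.86 + 0.831 + 3.657 + 0.783 + 0.871 + 2.216) / 9 = 2.3204444
sigma = R_bar / d2 = 2.3204444 / 1.128 = 2.0571316
Cp = (USL - LSL)/(6*sigma) = (135.9 - 117.4)/(6*2.0571316) = 1.4989
Cpu = (135.9 - 120.65)/(3*2.0571316) = 2.4711
Cpl = (120.65 - 117.4)/(3*2.0571316) = 0.5266
Cpk = min(Cpu, Cpl) = 0.5266

0.5266


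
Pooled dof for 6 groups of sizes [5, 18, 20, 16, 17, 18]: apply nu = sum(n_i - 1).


nu = sum_i (n_i - 1)
nu = ((5 - 1) + (18 - 1) + (20 - 1) + (16 - 1) + (17 - 1) + (18 - 1))
nu = 4 + 17 + 19 + 15 + 16 + 17
nu = 88

88


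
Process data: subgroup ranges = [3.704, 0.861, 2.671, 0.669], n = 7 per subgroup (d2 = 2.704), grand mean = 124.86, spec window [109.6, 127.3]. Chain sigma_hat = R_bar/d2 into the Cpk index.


R_bar = (3.704 + 0.861 + 2.671 + 0.669) / 4 = 1.97625
sigma = R_bar / d2 = 1.97625 / 2.704 = 0.73086169
Cp = (USL - LSL)/(6*sigma) = (127.3 - 109.6)/(6*0.73086169) = 4.0363
Cpu = (127.3 - 124.86)/(3*0.73086169) = 1.1128
Cpl = (124.86 - 109.6)/(3*0.73086169) = 6.9598
Cpk = min(Cpu, Cpl) = 1.1128

1.1128


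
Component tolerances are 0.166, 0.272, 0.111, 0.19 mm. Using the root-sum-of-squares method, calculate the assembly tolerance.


RSS = sqrt(0.166^2 + 0.272^2 + 0.111^2 + 0.19^2)
= sqrt(0.149961)
= 0.3872

0.3872


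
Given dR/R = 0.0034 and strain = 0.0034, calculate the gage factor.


GF = (dR/R) / epsilon
= 0.0034 / 0.0034
= 1.0000

1.0000


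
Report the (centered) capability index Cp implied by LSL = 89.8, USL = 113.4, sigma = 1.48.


Cp = (USL - LSL) / (6 * sigma)
= (113.4 - 89.8) / (6 * 1.48)
= 23.6000 / 8.8800
= 2.6577

2.6577


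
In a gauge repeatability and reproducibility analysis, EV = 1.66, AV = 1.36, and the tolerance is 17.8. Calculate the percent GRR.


GRR = sqrt(EV^2 + AV^2) = sqrt(1.66^2 + 1.36^2) = 2.145973
%GRR = GRR / tol * 100 = 2.145973 / 17.8 * 100
%GRR = 12.0560

12.0560


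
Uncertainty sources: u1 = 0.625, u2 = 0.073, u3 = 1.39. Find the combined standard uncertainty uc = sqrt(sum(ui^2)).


uc = sqrt(0.625^2 + 0.073^2 + 1.39^2)
uc = sqrt(2.328054)
uc = 1.5258

1.5258


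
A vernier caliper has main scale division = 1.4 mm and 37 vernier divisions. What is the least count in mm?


LC = MSD / n_div
= 1.4 / 37
= 0.0378

0.0378


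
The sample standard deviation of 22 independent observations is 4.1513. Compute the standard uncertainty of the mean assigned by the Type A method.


u_A = s / sqrt(n)
u_A = 4.1513 / sqrt(22)
u_A = 4.1513 / 4.6904158
u_A = 0.8851

0.8851


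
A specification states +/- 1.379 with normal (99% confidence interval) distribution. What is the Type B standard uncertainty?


u_B = half_width / 2.576
u_B = 1.379 / 2.576
u_B = 0.5353

0.5353


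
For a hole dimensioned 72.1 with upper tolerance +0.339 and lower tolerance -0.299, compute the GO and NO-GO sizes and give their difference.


GO = nominal - lower_tol (smallest hole = maximum material condition)
GO = 72.1 - 0.299 = 71.801
NO-GO = nominal + upper_tol (largest hole = least material condition)
NO-GO = 72.1 + 0.339 = 72.439
spread = NO-GO - GO = 72.439 - 71.801 = 0.6380

0.6380


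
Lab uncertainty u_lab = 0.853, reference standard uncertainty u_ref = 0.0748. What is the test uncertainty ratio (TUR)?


TUR = u_lab / u_ref
= 0.853 / 0.0748
= 11.4037

11.4037


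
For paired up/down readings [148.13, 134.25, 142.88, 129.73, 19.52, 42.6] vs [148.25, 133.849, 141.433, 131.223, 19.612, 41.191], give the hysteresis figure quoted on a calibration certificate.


|148.13 - 148.25| = 0.1200
|134.25 - 133.849| = 0.4010
|142.88 - 141.433| = 1.4470
|129.73 - 131.223| = 1.4930
|19.52 - 19.612| = 0.0920
|42.6 - 41.191| = 1.4090
hysteresis = max(diffs) = 1.4930

1.4930


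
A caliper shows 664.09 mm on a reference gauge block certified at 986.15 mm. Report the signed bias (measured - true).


Systematic error = measured - true
= 664.09 - 986.15
= -322.0600

-322.0600


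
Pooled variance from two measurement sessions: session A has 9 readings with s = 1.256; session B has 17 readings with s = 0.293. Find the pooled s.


s_p = sqrt(((n1-1)*s1^2 + (n2-1)*s2^2) / (n1+n2-2))
numerator = (9-1)*1.256^2 + (17-1)*0.293^2 = 12.620288 + 1.373584 = 13.993872
denominator = 9 + 17 - 2 = 24
s_p^2 = 13.993872 / 24 = 0.583078
s_p = sqrt(0.583078) = 0.7636

0.7636


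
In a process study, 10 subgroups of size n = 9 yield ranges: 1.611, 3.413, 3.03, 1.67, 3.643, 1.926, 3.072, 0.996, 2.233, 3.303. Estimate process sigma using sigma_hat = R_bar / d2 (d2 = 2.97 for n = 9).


R_bar = (1.611 + 3.413 + 3.03 + 1.67 + 3.643 + 1.926 + 3.072 + 0.996 + 2.233 + 3.303) / 10
R_bar = 24.897 / 10 = 2.4897
sigma_hat = R_bar / d2 = 2.4897 / 2.97 = 0.8383

0.8383


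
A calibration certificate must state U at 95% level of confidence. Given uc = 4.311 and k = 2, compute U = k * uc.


U = k * uc
U = 2 * 4.311
U = 8.6220

8.6220


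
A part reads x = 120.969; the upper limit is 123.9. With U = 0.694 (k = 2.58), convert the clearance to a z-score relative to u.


u = U / k = 0.694 / 2.58 = 0.26899225
margin = |USL - x| = |123.9 - 120.969| = 2.931
z = margin / u = 2.931 / 0.26899225
z = 10.8962

10.8962


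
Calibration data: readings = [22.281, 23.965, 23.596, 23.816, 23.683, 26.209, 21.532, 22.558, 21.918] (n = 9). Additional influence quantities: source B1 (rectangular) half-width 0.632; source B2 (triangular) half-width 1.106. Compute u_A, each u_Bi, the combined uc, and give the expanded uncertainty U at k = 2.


mean = (22.281 + 23.965 + 23.596 + 23.816 + 23.683 + 26.209 + 21.532 + 22.558 + 21.918) / 9 = 23.28422222
s = sqrt(sum((x - mean)^2)/(n-1)) = 1.4154284
u_A = s / sqrt(n) = 1.4154284 / sqrt(9) = 0.47180947
u_B1 = 0.632 / sqrt(3) = 0.36488537
u_B2 = 1.106 / sqrt(6) = 0.45152261
uc = sqrt(0.47180947^2 + 0.36488537^2 + 0.45152261^2) = 0.74807632
U = k * uc = 2 * 0.74807632
U = 1.4962

1.4962


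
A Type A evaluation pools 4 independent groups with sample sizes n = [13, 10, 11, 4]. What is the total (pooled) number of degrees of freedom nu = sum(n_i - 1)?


nu = sum_i (n_i - 1)
nu = ((13 - 1) + (10 - 1) + (11 - 1) + (4 - 1))
nu = 12 + 9 + 10 + 3
nu = 34

34


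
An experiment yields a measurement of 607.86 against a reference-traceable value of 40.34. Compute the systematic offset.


Systematic error = measured - true
= 607.86 - 40.34
= 567.5200

567.5200


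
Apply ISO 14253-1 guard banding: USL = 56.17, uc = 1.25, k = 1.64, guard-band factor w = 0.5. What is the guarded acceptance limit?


U = k * uc = 1.64 * 1.25 = 2.05
guard band g = w * U = 0.5 * 2.05 = 1.025
AL = USL - g = 56.17 - 1.025
AL = 55.1450

55.1450


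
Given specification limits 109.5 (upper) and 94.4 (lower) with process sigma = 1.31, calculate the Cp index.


Cp = (USL - LSL) / (6 * sigma)
= (109.5 - 94.4) / (6 * 1.31)
= 15.1000 / 7.8600
= 1.9211

1.9211


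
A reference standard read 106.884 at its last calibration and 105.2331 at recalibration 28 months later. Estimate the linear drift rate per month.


rate = (v2 - v1) / months
= (105.2331 - 106.884) / 28
= -1.6509 / 28
= -0.0590

-0.0590


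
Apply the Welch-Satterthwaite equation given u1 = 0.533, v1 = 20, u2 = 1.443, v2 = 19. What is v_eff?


uc = sqrt(u1^2 + u2^2) = sqrt(0.533^2 + 1.443^2) = 1.5382906
v_eff = uc^4 / (u1^4/v1 + u2^4/v2)
= 1.5382906^4 / (0.533^4/20 + 1.443^4/19)
= 5.5995554 / 0.23223327
v_eff = 24.1118

24.1118


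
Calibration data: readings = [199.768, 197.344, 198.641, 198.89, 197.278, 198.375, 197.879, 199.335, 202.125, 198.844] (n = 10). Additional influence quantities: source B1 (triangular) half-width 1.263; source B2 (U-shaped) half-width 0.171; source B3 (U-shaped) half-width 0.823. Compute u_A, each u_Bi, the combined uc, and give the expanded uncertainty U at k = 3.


mean = (199.768 + 197.344 + 198.641 + 198.89 + 197.278 + 198.375 + 197.879 + 199.335 + 202.125 + 198.844) / 10 = 198.8479
s = sqrt(sum((x - mean)^2)/(n-1)) = 1.4046167
u_A = s / sqrt(n) = 1.4046167 / sqrt(10) = 0.4441788
u_B1 = 1.263 / sqrt(6) = 0.51561759
u_B2 = 0.171 / sqrt(2) = 0.12091526
u_B3 = 0.823 / sqrt(2) = 0.58194888
uc = sqrt(0.4441788^2 + 0.51561759^2 + 0.12091526^2 + 0.58194888^2) = 0.90357142
U = k * uc = 3 * 0.90357142
U = 2.7107

2.7107


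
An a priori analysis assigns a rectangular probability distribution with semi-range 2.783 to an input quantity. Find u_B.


u_B = half_width / sqrt(3)
u_B = 2.783 / 1.7320508
u_B = 1.6068

1.6068


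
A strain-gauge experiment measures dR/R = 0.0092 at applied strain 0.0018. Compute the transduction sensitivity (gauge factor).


GF = (dR/R) / epsilon
= 0.0092 / 0.0018
= 5.1111

5.1111


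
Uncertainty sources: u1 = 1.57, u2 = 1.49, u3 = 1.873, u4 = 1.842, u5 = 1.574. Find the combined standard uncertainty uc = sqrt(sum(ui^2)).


uc = sqrt(1.57^2 + 1.49^2 + 1.873^2 + 1.842^2 + 1.574^2)
uc = sqrt(14.063569)
uc = 3.7501

3.7501


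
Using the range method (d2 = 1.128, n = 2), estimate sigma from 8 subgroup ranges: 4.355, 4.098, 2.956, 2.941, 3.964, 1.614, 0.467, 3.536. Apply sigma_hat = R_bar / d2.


R_bar = (4.355 + 4.098 + 2.956 + 2.941 + 3.964 + 1.614 + 0.467 + 3.536) / 8
R_bar = 23.931 / 8 = 2.991375
sigma_hat = R_bar / d2 = 2.991375 / 1.128 = 2.6519

2.6519


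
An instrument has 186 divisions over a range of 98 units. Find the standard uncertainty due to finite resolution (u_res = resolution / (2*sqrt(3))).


resolution = range / divisions
resolution = 98 / 186 = 0.52688172
u_res = resolution / (2*sqrt(3))
u_res = 0.52688172 / 3.4641016
u_res = 0.1521

0.1521


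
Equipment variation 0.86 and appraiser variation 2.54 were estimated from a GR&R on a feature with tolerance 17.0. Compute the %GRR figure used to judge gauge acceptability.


GRR = sqrt(EV^2 + AV^2) = sqrt(0.86^2 + 2.54^2) = 2.6816413
%GRR = GRR / tol * 100 = 2.6816413 / 17.0 * 100
%GRR = 15.7744

15.7744


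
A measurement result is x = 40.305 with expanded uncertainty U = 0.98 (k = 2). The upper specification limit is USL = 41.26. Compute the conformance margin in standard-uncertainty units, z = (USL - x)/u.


u = U / k = 0.98 / 2 = 0.49
margin = |USL - x| = |41.26 - 40.305| = 0.955
z = margin / u = 0.955 / 0.49
z = 1.9490

1.9490


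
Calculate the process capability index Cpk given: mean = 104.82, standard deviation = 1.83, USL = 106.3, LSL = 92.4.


Cpu = (USL - mean) / (3*sigma) = (106.3 - 104.82) / (3*1.83) = 0.2696
Cpl = (mean - LSL) / (3*sigma) = (104.82 - 92.4) / (3*1.83) = 2.2623
Cpk = min(Cpu, Cpl) = 0.2696

0.2696


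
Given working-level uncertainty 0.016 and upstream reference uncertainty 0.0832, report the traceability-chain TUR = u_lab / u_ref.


TUR = u_lab / u_ref
= 0.016 / 0.0832
= 0.1923

0.1923


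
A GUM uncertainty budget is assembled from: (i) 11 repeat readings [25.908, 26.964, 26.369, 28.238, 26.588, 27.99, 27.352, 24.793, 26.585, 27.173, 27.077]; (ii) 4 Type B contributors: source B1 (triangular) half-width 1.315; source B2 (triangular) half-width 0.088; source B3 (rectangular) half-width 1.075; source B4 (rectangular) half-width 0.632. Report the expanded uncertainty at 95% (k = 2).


mean = (25.908 + 26.964 + 26.369 + 28.238 + 26.588 + 27.99 + 27.352 + 24.793 + 26.585 + 27.173 + 27.077) / 11 = 26.82154545
s = sqrt(sum((x - mean)^2)/(n-1)) = 0.95535013
u_A = s / sqrt(n) = 0.95535013 / sqrt(11) = 0.2880489
u_B1 = 1.315 / sqrt(6) = 0.5368465
u_B2 = 0.088 / sqrt(6) = 0.03592585
u_B3 = 1.075 / sqrt(3) = 0.62065154
u_B4 = 0.632 / sqrt(3) = 0.36488537
uc = sqrt(0.2880489^2 + 0.5368465^2 + 0.03592585^2 + 0.62065154^2 + 0.36488537^2) = 0.94383085
U = k * uc = 2 * 0.94383085
U = 1.8877

1.8877


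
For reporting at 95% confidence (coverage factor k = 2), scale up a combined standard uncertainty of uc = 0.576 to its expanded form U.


U = k * uc
U = 2 * 0.576
U = 1.1520

1.1520


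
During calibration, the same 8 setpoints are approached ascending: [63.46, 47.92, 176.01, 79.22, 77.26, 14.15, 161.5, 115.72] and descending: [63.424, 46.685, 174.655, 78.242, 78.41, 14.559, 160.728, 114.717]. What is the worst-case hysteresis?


|63.46 - 63.424| = 0.0360
|47.92 - 46.685| = 1.2350
|176.01 - 174.655| = 1.3550
|79.22 - 78.242| = 0.9780
|77.26 - 78.41| = 1.1500
|14.15 - 14.559| = 0.4090
|161.5 - 160.728| = 0.7720
|115.72 - 114.717| = 1.0030
hysteresis = max(diffs) = 1.3550

1.3550


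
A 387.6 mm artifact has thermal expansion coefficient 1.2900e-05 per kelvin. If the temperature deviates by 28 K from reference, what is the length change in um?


dL = L * alpha * dT
= 387.6 * 1.2900e-05 * 28
= 0.1400011 mm
dL_um = 0.1400011 * 1000 = 140.0011 um

140.0011


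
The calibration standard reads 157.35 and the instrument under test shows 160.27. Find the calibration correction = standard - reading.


Correction = standard - reading
= 157.35 - 160.27
= -2.9200

-2.9200


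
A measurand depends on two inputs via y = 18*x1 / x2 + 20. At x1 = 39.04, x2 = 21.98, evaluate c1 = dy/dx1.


y = 18*x1 / x2 + 20
dy/dx1 = 18/x2
Evaluate at x2 = 21.98: c1 = 18 / 21.98
c1 = 0.8189

0.8189


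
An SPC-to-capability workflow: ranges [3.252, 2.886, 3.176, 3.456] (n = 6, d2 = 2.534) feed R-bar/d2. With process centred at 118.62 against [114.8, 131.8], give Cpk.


R_bar = (3.252 + 2.886 + 3.176 + 3.456) / 4 = 3.1925
sigma = R_bar / d2 = 3.1925 / 2.534 = 1.2598658
Cp = (USL - LSL)/(6*sigma) = (131.8 - 114.8)/(6*1.2598658) = 2.2489
Cpu = (131.8 - 118.62)/(3*1.2598658) = 3.4871
Cpl = (118.62 - 114.8)/(3*1.2598658) = 1.0107
Cpk = min(Cpu, Cpl) = 1.0107

1.0107


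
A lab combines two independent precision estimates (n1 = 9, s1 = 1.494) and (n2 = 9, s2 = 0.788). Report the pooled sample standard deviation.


s_p = sqrt(((n1-1)*s1^2 + (n2-1)*s2^2) / (n1+n2-2))
numerator = (9-1)*1.494^2 + (9-1)*0.788^2 = 17.856288 + 4.967552 = 22.82384
denominator = 9 + 9 - 2 = 16
s_p^2 = 22.82384 / 16 = 1.42649
s_p = sqrt(1.42649) = 1.1944

1.1944


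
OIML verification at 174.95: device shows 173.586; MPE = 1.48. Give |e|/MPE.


e = indication - reference = 173.586 - 174.95 = -1.3640
|e| = 1.3640
ratio = |e| / MPE = 1.3640 / 1.48
ratio = 0.9216

0.9216


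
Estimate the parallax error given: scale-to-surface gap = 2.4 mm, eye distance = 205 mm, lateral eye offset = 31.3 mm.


error = h * offset / d
= 2.4 * 31.3 / 205
= 0.3664

0.3664


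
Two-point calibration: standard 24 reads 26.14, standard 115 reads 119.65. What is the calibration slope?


slope = (y2 - y1) / (x2 - x1)
= (119.65 - 26.14) / (115 - 24)
= 93.5100 / 91
= 1.0276

1.0276


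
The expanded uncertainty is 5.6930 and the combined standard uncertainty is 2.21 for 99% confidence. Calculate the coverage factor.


k = U / uc
k = 5.6930 / 2.21
k = 2.576

2.576


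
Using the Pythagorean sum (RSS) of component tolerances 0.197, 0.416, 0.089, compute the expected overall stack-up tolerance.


RSS = sqrt(0.197^2 + 0.416^2 + 0.089^2)
= sqrt(0.219786)
= 0.4688

0.4688


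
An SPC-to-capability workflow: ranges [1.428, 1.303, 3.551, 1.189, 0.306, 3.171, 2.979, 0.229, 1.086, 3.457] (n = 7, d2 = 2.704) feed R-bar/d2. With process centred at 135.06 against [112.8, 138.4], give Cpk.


R_bar = (1.428 + 1.303 + 3.551 + 1.189 + 0.306 + 3.171 + 2.979 + 0.229 + 1.086 + 3.457) / 10 = 1.8699
sigma = R_bar / d2 = 1.8699 / 2.704 = 0.69153107
Cp = (USL - LSL)/(6*sigma) = (138.4 - 112.8)/(6*0.69153107) = 6.1699
Cpu = (138.4 - 135.06)/(3*0.69153107) = 1.6100
Cpl = (135.06 - 112.8)/(3*0.69153107) = 10.7298
Cpk = min(Cpu, Cpl) = 1.6100

1.6100


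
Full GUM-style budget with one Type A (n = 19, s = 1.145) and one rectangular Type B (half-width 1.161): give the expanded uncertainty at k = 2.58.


u_A = s / sqrt(n) = 1.145 / sqrt(19) = 0.26268102
u_B = half_width / sqrt(3) = 1.161 / sqrt(3) = 0.67030366
uc = sqrt(u_A^2 + u_B^2) = sqrt(0.26268102^2 + 0.67030366^2) = 0.71993633
U = k * uc = 2.58 * 0.71993633
U = 1.8574

1.8574


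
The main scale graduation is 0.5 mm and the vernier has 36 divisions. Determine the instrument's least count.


LC = MSD / n_div
= 0.5 / 36
= 0.0139

0.0139


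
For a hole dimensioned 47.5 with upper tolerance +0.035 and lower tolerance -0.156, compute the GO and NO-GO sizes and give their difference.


GO = nominal - lower_tol (smallest hole = maximum material condition)
GO = 47.5 - 0.156 = 47.344
NO-GO = nominal + upper_tol (largest hole = least material condition)
NO-GO = 47.5 + 0.035 = 47.535
spread = NO-GO - GO = 47.535 - 47.344 = 0.1910

0.1910


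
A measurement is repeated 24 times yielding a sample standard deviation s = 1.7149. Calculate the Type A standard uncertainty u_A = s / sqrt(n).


u_A = s / sqrt(n)
u_A = 1.7149 / sqrt(24)
u_A = 1.7149 / 4.8989795
u_A = 0.3501

0.3501


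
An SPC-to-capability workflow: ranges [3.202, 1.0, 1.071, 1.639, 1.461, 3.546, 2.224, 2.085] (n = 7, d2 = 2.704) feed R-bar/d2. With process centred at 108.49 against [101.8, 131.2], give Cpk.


R_bar = (3.202 + 1.0 + 1.071 + 1.639 + 1.461 + 3.546 + 2.224 + 2.085) / 8 = 2.0285
sigma = R_bar / d2 = 2.0285 / 2.704 = 0.75018491
Cp = (USL - LSL)/(6*sigma) = (131.2 - 101.8)/(6*0.75018491) = 6.5317
Cpu = (131.2 - 108.49)/(3*0.75018491) = 10.0908
Cpl = (108.49 - 101.8)/(3*0.75018491) = 2.9726
Cpk = min(Cpu, Cpl) = 2.9726

2.9726


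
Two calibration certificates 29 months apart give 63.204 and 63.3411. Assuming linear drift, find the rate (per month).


rate = (v2 - v1) / months
= (63.3411 - 63.204) / 29
= 0.1371 / 29
= 0.0047

0.0047


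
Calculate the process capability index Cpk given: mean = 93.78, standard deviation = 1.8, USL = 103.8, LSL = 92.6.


Cpu = (USL - mean) / (3*sigma) = (103.8 - 93.78) / (3*1.8) = 1.8556
Cpl = (mean - LSL) / (3*sigma) = (93.78 - 92.6) / (3*1.8) = 0.2185
Cpk = min(Cpu, Cpl) = 0.2185

0.2185


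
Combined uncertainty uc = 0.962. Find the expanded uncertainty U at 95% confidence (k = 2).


U = k * uc
U = 2 * 0.962
U = 1.9240

1.9240


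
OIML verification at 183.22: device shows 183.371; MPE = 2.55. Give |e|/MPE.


e = indication - reference = 183.371 - 183.22 = 0.1510
|e| = 0.1510
ratio = |e| / MPE = 0.1510 / 2.55
ratio = 0.0592

0.0592


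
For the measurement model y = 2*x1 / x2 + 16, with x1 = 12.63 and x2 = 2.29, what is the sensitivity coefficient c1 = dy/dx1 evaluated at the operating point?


y = 2*x1 / x2 + 16
dy/dx1 = 2/x2
Evaluate at x2 = 2.29: c1 = 2 / 2.29
c1 = 0.8734

0.8734


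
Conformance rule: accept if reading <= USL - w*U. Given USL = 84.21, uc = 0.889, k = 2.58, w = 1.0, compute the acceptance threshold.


U = k * uc = 2.58 * 0.889 = 2.29362
guard band g = w * U = 1.0 * 2.29362 = 2.29362
AL = USL - g = 84.21 - 2.29362
AL = 81.9164

81.9164


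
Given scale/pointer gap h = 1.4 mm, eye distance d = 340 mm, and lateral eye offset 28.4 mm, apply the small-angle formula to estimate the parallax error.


error = h * offset / d
= 1.4 * 28.4 / 340
= 0.1169

0.1169


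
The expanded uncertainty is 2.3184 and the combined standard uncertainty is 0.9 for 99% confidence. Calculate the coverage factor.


k = U / uc
k = 2.3184 / 0.9
k = 2.576

2.576


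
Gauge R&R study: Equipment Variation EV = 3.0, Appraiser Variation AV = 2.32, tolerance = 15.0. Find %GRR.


GRR = sqrt(EV^2 + AV^2) = sqrt(3.0^2 + 2.32^2) = 3.7924135
%GRR = GRR / tol * 100 = 3.7924135 / 15.0 * 100
%GRR = 25.2828

25.2828


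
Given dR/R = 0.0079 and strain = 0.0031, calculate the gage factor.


GF = (dR/R) / epsilon
= 0.0079 / 0.0031
= 2.5484

2.5484


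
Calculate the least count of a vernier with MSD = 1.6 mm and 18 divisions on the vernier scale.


LC = MSD / n_div
= 1.6 / 18
= 0.0889

0.0889


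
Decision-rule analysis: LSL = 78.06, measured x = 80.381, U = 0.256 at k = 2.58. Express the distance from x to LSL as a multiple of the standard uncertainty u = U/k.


u = U / k = 0.256 / 2.58 = 0.099224806
margin = |LSL - x| = |78.06 - 80.381| = 2.321
z = margin / u = 2.321 / 0.099224806
z = 23.3913

23.3913


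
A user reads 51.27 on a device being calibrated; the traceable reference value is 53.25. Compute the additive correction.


Correction = standard - reading
= 53.25 - 51.27
= 1.9800

1.9800


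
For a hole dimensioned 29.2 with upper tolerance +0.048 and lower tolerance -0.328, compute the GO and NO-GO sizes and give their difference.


GO = nominal - lower_tol (smallest hole = maximum material condition)
GO = 29.2 - 0.328 = 28.872
NO-GO = nominal + upper_tol (largest hole = least material condition)
NO-GO = 29.2 + 0.048 = 29.248
spread = NO-GO - GO = 29.248 - 28.872 = 0.3760

0.3760


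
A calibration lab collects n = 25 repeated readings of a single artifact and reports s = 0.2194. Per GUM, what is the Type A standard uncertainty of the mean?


u_A = s / sqrt(n)
u_A = 0.2194 / sqrt(25)
u_A = 0.2194 / 5
u_A = 0.0439

0.0439


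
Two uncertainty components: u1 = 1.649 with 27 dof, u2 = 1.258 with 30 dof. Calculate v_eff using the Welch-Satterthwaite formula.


uc = sqrt(u1^2 + u2^2) = sqrt(1.649^2 + 1.258^2) = 2.0740697
v_eff = uc^4 / (u1^4/v1 + u2^4/v2)
= 2.0740697^4 / (1.649^4/27 + 1.258^4/30)
= 18.505183 / 0.35733748
v_eff = 51.7863

51.7863


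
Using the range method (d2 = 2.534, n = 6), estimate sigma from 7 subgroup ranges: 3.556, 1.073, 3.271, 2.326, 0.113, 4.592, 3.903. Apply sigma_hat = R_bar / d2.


R_bar = (3.556 + 1.073 + 3.271 + 2.326 + 0.113 + 4.592 + 3.903) / 7
R_bar = 18.834 / 7 = 2.6905714
sigma_hat = R_bar / d2 = 2.6905714 / 2.534 = 1.0618

1.0618


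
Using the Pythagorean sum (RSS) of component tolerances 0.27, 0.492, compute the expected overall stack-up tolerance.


RSS = sqrt(0.27^2 + 0.492^2)
= sqrt(0.314964)
= 0.5612

0.5612


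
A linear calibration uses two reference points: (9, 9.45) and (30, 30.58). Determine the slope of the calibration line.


slope = (y2 - y1) / (x2 - x1)
= (30.58 - 9.45) / (30 - 9)
= 21.1300 / 21
= 1.0062

1.0062


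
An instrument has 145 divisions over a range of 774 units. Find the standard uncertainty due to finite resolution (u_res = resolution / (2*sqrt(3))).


resolution = range / divisions
resolution = 774 / 145 = 5.337931
u_res = resolution / (2*sqrt(3))
u_res = 5.337931 / 3.4641016
u_res = 1.5409

1.5409


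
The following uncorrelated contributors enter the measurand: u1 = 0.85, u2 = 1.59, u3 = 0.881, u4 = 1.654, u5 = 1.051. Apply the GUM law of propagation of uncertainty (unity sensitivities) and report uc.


uc = sqrt(0.85^2 + 1.59^2 + 0.881^2 + 1.654^2 + 1.051^2)
uc = sqrt(7.867078)
uc = 2.8048

2.8048


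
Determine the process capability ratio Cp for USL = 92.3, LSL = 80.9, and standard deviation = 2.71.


Cp = (USL - LSL) / (6 * sigma)
= (92.3 - 80.9) / (6 * 2.71)
= 11.4000 / 16.2600
= 0.7011

0.7011


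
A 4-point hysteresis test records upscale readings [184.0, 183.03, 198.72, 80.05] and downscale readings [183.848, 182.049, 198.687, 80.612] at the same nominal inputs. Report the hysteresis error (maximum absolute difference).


|184.0 - 183.848| = 0.1520
|183.03 - 182.049| = 0.9810
|198.72 - 198.687| = 0.0330
|80.05 - 80.612| = 0.5620
hysteresis = max(diffs) = 0.9810

0.9810


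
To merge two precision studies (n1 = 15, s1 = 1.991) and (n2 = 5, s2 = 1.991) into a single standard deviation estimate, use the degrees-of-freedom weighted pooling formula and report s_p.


s_p = sqrt(((n1-1)*s1^2 + (n2-1)*s2^2) / (n1+n2-2))
numerator = (15-1)*1.991^2 + (5-1)*1.991^2 = 55.497134 + 15.856324 = 71.353458
denominator = 15 + 5 - 2 = 18
s_p^2 = 71.353458 / 18 = 3.964081
s_p = sqrt(3.964081) = 1.9910

1.9910


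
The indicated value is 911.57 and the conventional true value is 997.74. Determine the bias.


Systematic error = measured - true
= 911.57 - 997.74
= -86.1700

-86.1700


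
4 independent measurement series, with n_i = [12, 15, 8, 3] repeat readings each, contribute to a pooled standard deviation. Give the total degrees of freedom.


nu = sum_i (n_i - 1)
nu = ((12 - 1) + (15 - 1) + (8 - 1) + (3 - 1))
nu = 11 + 14 + 7 + 2
nu = 34

34


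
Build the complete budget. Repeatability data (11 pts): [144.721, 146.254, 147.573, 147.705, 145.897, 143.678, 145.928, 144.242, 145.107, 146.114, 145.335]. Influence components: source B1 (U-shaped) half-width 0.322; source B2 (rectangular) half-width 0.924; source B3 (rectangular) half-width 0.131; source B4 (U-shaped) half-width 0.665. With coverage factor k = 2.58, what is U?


mean = (144.721 + 146.254 + 147.573 + 147.705 + 145.897 + 143.678 + 145.928 + 144.242 + 145.107 + 146.114 + 145.335) / 11 = 145.6867273
s = sqrt(sum((x - mean)^2)/(n-1)) = 1.2551049
u_A = s / sqrt(n) = 1.2551049 / sqrt(11) = 0.37842837
u_B1 = 0.322 / sqrt(2) = 0.22768838
u_B2 = 0.924 / sqrt(3) = 0.53347165
u_B3 = 0.131 / sqrt(3) = 0.075632885
u_B4 = 0.665 / sqrt(2) = 0.47022601
uc = sqrt(0.37842837^2 + 0.22768838^2 + 0.53347165^2 + 0.075632885^2 + 0.47022601^2) = 0.84052059
U = k * uc = 2.58 * 0.84052059
U = 2.1685

2.1685


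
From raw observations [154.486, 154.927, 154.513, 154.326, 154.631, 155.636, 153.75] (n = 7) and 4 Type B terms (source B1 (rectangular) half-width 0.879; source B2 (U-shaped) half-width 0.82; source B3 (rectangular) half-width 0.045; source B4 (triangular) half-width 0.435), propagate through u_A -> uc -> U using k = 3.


mean = (154.486 + 154.927 + 154.513 + 154.326 + 154.631 + 155.636 + 153.75) / 7 = 154.6098571
s = sqrt(sum((x - mean)^2)/(n-1)) = 0.57715493
u_A = s / sqrt(n) = 0.57715493 / sqrt(7) = 0.21814406
u_B1 = 0.879 / sqrt(3) = 0.50749089
u_B2 = 0.82 / sqrt(2) = 0.57982756
u_B3 = 0.045 / sqrt(3) = 0.025980762
u_B4 = 0.435 / sqrt(6) = 0.17758801
uc = sqrt(0.21814406^2 + 0.50749089^2 + 0.57982756^2 + 0.025980762^2 + 0.17758801^2) = 0.82069869
U = k * uc = 3 * 0.82069869
U = 2.4621

2.4621


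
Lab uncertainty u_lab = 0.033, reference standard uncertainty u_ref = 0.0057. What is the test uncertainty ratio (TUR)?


TUR = u_lab / u_ref
= 0.033 / 0.0057
= 5.7895

5.7895


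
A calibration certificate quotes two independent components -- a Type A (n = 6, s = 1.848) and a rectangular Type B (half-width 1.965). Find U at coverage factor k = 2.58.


u_A = s / sqrt(n) = 1.848 / sqrt(6) = 0.75444284
u_B = half_width / sqrt(3) = 1.965 / sqrt(3) = 1.1344933
uc = sqrt(u_A^2 + u_B^2) = sqrt(0.75444284^2 + 1.1344933^2) = 1.362446
U = k * uc = 2.58 * 1.362446
U = 3.5151

3.5151


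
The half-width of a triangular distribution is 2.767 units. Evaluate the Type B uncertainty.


u_B = half_width / sqrt(6)
u_B = 2.767 / 2.4494897
u_B = 1.1296

1.1296


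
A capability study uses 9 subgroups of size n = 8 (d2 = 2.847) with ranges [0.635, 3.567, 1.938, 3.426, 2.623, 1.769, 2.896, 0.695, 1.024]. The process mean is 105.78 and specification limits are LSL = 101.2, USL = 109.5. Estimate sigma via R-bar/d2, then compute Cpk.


R_bar = (0.635 + 3.567 + 1.938 + 3.426 + 2.623 + 1.769 + 2.896 + 0.695 + 1.024) / 9 = 2.0636667
sigma = R_bar / d2 = 2.0636667 / 2.847 = 0.72485659
Cp = (USL - LSL)/(6*sigma) = (109.5 - 101.2)/(6*0.72485659) = 1.9084
Cpu = (109.5 - 105.78)/(3*0.72485659) = 1.7107
Cpl = (105.78 - 101.2)/(3*0.72485659) = 2.1062
Cpk = min(Cpu, Cpl) = 1.7107

1.7107


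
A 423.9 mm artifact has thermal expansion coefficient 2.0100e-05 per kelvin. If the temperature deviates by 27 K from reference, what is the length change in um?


dL = L * alpha * dT
= 423.9 * 2.0100e-05 * 27
= 0.2300505 mm
dL_um = 0.2300505 * 1000 = 230.0505 um

230.0505


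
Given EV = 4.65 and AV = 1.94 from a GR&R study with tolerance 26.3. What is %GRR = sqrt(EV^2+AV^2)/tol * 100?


GRR = sqrt(EV^2 + AV^2) = sqrt(4.65^2 + 1.94^2) = 5.0384621
%GRR = GRR / tol * 100 = 5.0384621 / 26.3 * 100
%GRR = 19.1577

19.1577


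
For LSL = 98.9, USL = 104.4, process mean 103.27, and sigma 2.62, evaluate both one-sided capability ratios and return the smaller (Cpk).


Cpu = (USL - mean) / (3*sigma) = (104.4 - 103.27) / (3*2.62) = 0.1438
Cpl = (mean - LSL) / (3*sigma) = (103.27 - 98.9) / (3*2.62) = 0.5560
Cpk = min(Cpu, Cpl) = 0.1438

0.1438


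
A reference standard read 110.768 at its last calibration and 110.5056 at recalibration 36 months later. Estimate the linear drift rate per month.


rate = (v2 - v1) / months
= (110.5056 - 110.768) / 36
= -0.2624 / 36
= -0.0073

-0.0073


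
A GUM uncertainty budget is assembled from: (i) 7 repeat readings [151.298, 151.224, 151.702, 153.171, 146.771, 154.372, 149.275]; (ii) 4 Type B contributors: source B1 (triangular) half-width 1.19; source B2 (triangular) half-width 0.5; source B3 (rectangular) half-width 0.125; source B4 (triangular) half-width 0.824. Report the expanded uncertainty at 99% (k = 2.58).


mean = (151.298 + 151.224 + 151.702 + 153.171 + 146.771 + 154.372 + 149.275) / 7 = 151.1161429
s = sqrt(sum((x - mean)^2)/(n-1)) = 2.4993683
u_A = s / sqrt(n) = 2.4993683 / sqrt(7) = 0.94467242
u_B1 = 1.19 / sqrt(6) = 0.48581547
u_B2 = 0.5 / sqrt(6) = 0.20412415
u_B3 = 0.125 / sqrt(3) = 0.072168784
u_B4 = 0.824 / sqrt(6) = 0.33639659
uc = sqrt(0.94467242^2 + 0.48581547^2 + 0.20412415^2 + 0.072168784^2 + 0.33639659^2) = 1.1351037
U = k * uc = 2.58 * 1.1351037
U = 2.9286

2.9286


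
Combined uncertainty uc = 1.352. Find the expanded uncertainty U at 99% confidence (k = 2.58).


U = k * uc
U = 2.58 * 1.352
U = 3.4882

3.4882


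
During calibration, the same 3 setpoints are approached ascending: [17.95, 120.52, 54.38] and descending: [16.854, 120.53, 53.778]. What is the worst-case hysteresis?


|17.95 - 16.854| = 1.0960
|120.52 - 120.53| = 0.0100
|54.38 - 53.778| = 0.6020
hysteresis = max(diffs) = 1.0960

1.0960


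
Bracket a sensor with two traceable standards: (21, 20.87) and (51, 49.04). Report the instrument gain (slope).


slope = (y2 - y1) / (x2 - x1)
= (49.04 - 20.87) / (51 - 21)
= 28.1700 / 30
= 0.9390

0.9390


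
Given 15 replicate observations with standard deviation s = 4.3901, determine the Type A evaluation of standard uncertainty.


u_A = s / sqrt(n)
u_A = 4.3901 / sqrt(15)
u_A = 4.3901 / 3.8729833
u_A = 1.1335

1.1335


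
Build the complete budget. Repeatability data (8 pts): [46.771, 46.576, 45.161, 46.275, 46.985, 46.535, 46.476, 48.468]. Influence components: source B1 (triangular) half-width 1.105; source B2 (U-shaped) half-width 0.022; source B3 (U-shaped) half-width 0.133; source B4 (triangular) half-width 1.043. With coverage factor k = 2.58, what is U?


mean = (46.771 + 46.576 + 45.161 + 46.275 + 46.985 + 46.535 + 46.476 + 48.468) / 8 = 46.655875
s = sqrt(sum((x - mean)^2)/(n-1)) = 0.91327017
u_A = s / sqrt(n) = 0.91327017 / sqrt(8) = 0.32288977
u_B1 = 1.105 / sqrt(6) = 0.45111436
u_B2 = 0.022 / sqrt(2) = 0.015556349
u_B3 = 0.133 / sqrt(2) = 0.094045202
u_B4 = 1.043 / sqrt(6) = 0.42580297
uc = sqrt(0.32288977^2 + 0.45111436^2 + 0.015556349^2 + 0.094045202^2 + 0.42580297^2) = 0.70580212
U = k * uc = 2.58 * 0.70580212
U = 1.8210

1.8210


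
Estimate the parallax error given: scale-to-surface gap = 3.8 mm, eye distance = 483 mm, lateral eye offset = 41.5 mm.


error = h * offset / d
= 3.8 * 41.5 / 483
= 0.3265

0.3265


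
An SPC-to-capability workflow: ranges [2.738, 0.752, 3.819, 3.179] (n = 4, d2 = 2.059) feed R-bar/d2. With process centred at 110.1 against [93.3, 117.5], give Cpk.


R_bar = (2.738 + 0.752 + 3.819 + 3.179) / 4 = 2.622
sigma = R_bar / d2 = 2.622 / 2.059 = 1.2734337
Cp = (USL - LSL)/(6*sigma) = (117.5 - 93.3)/(6*1.2734337) = 3.1673
Cpu = (117.5 - 110.1)/(3*1.2734337) = 1.9370
Cpl = (110.1 - 93.3)/(3*1.2734337) = 4.3976
Cpk = min(Cpu, Cpl) = 1.9370

1.9370


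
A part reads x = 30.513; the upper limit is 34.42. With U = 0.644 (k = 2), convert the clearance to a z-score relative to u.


u = U / k = 0.644 / 2 = 0.322
margin = |USL - x| = |34.42 - 30.513| = 3.907
z = margin / u = 3.907 / 0.322
z = 12.1335

12.1335


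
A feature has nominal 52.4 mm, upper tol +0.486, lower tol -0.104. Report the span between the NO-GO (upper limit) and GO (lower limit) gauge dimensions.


GO = nominal - lower_tol (smallest hole = maximum material condition)
GO = 52.4 - 0.104 = 52.296
NO-GO = nominal + upper_tol (largest hole = least material condition)
NO-GO = 52.4 + 0.486 = 52.886
spread = NO-GO - GO = 52.886 - 52.296 = 0.5900

0.5900


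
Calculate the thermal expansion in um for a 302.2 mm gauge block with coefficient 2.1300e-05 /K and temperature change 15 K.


dL = L * alpha * dT
= 302.2 * 2.1300e-05 * 15
= 0.0965529 mm
dL_um = 0.0965529 * 1000 = 96.5529 um

96.5529


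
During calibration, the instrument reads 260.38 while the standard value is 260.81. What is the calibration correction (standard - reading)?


Correction = standard - reading
= 260.81 - 260.38
= 0.4300

0.4300


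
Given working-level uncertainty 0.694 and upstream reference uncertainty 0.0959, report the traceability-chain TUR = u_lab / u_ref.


TUR = u_lab / u_ref
= 0.694 / 0.0959
= 7.2367

7.2367


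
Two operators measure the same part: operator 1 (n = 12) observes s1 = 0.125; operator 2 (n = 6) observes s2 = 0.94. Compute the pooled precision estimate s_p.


s_p = sqrt(((n1-1)*s1^2 + (n2-1)*s2^2) / (n1+n2-2))
numerator = (12-1)*0.125^2 + (6-1)*0.94^2 = 0.171875 + 4.418 = 4.589875
denominator = 12 + 6 - 2 = 16
s_p^2 = 4.589875 / 16 = 0.28686719
s_p = sqrt(0.28686719) = 0.5356

0.5356


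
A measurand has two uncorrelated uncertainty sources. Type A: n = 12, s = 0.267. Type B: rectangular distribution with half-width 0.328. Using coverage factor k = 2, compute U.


u_A = s / sqrt(n) = 0.267 / sqrt(12) = 0.077076261
u_B = half_width / sqrt(3) = 0.328 / sqrt(3) = 0.18937089
uc = sqrt(u_A^2 + u_B^2) = sqrt(0.077076261^2 + 0.18937089^2) = 0.20445558
U = k * uc = 2 * 0.20445558
U = 0.4089

0.4089


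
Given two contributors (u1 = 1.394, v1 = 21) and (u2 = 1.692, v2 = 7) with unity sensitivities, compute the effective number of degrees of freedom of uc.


uc = sqrt(u1^2 + u2^2) = sqrt(1.394^2 + 1.692^2) = 2.1922819
v_eff = uc^4 / (u1^4/v1 + u2^4/v2)
= 2.1922819^4 / (1.394^4/21 + 1.692^4/7)
= 23.098597 / 1.3506732
v_eff = 17.1015

17.1015
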